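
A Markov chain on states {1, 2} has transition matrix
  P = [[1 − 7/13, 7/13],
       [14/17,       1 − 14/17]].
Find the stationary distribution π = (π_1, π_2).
π_1 = 26/43, π_2 = 17/43

Solve πP = π with π_1 + π_2 = 1. From πP = π: π_1 · (1 − 7/13) + π_2 · 14/17 = π_1 ⇒ π_2 · 14/17 = π_1 · 7/13 ⇒ π_2/π_1 = (7/13)/(14/17) = 17/26. Together with π_1 + π_2 = 1:
  π_1 = (14/17)/(7/13 + 14/17) = (14/17)/(301/221) = 26/43,
  π_2 = (7/13)/(7/13 + 14/17) = (7/13)/(301/221) = 17/43.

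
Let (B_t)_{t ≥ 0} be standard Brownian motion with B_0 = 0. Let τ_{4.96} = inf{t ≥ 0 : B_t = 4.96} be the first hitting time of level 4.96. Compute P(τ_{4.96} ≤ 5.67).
P(τ_{4.96} ≤ 5.67) = 2(1 − Φ(4.96/√5.67)) = 2(1 − Φ(2.0830)) ≈ 0.0373

By the reflection principle for standard BM, P(τ_b ≤ t) = 2 · P(B_t ≥ b). Since B_t ~ N(0, t), P(B_t ≥ 4.96) = 1 − Φ(4.96/√t) = 1 − Φ(4.96/√5.67) = 1 − Φ(2.0830) ≈ 0.01863. Doubling: P(τ_{4.96} ≤ 5.67) ≈ 2 · 0.01863 = 0.03726 ≈ 0.0373.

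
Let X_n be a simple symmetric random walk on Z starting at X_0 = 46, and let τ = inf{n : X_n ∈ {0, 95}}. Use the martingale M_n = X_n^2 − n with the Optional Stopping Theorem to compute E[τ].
E[τ] = 2254

M_n = X_n^2 − n is a martingale (since E[X_{n+1}^2 | F_n] = X_n^2 + 1). By OST (τ has finite mean in a bounded region), E[M_τ] = E[M_0] = X_0^2 − 0 = 46^2 = 2116. Also E[M_τ] = E[X_τ^2] − E[τ]. The walk exits at 0 or 95, with P(hit 95 first) = 46/95, so E[X_τ^2] = 95^2 · 46/95 + 0 = 4370. Thus E[τ] = E[X_τ^2] − E[M_τ] = 4370 − 2116 = 2254 = 46(95 − 46) = 2254.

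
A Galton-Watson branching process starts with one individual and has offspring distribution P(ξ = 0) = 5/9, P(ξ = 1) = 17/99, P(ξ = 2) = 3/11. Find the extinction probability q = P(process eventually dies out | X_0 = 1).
q = 1

Mean offspring μ = 0·5/9 + 1·17/99 + 2·3/11 = 71/99 ≤ 1. For μ ≤ 1 with offspring not concentrated at 1, the Galton-Watson process goes extinct almost surely, so q = 1.
(Algebraic check: The pgf is f(s) = 5/9 + 17/99·s + 3/11·s². The extinction probability q is the smallest fixed point of f in [0, 1]. Setting s = f(s):
  3/11·s² + (17/99 − 1)·s + 5/9 = 0
  3/11·s² − (5/9 + 3/11)·s + 5/9 = 0
which factors as (s − 1)·(3/11·s − 5/9) = 0, giving roots s = 1 and s = (5/9)/(3/11) = 55/27. Since 55/27 ≥ 1, the smallest root in [0, 1] is s = 1.)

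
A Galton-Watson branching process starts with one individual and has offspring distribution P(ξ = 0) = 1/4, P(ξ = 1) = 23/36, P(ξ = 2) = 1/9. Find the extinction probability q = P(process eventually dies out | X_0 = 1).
q = 1

Mean offspring μ = 0·1/4 + 1·23/36 + 2·1/9 = 31/36 ≤ 1. For μ ≤ 1 with offspring not concentrated at 1, the Galton-Watson process goes extinct almost surely, so q = 1.
(Algebraic check: The pgf is f(s) = 1/4 + 23/36·s + 1/9·s². The extinction probability q is the smallest fixed point of f in [0, 1]. Setting s = f(s):
  1/9·s² + (23/36 − 1)·s + 1/4 = 0
  1/9·s² − (1/4 + 1/9)·s + 1/4 = 0
which factors as (s − 1)·(1/9·s − 1/4) = 0, giving roots s = 1 and s = (1/4)/(1/9) = 9/4. Since 9/4 ≥ 1, the smallest root in [0, 1] is s = 1.)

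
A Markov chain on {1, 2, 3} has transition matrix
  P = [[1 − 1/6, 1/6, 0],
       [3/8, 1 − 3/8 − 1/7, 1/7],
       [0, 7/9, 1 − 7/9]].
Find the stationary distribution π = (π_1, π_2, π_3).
π = (441/673, 196/673, 36/673)

This is a birth-death chain on three states, which satisfies detailed balance: π_1 · P_{12} = π_2 · P_{21} and π_2 · P_{23} = π_3 · P_{32}.
From π_1 · 1/6 = π_2 · 3/8: π_2/π_1 = (1/6)/(3/8) = 4/9.
From π_2 · 1/7 = π_3 · 7/9: π_3/π_2 = (1/7)/(7/9) = 9/49.
Take π_1 proportional to 1; then unnormalized π = (1, 4/9, 4/49). Normalize by dividing by the sum 673/441:
  π = (441/673, 196/673, 36/673).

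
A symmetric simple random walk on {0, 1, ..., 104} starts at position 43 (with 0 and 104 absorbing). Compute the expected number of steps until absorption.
E[τ | X_0 = 43] = 2623

Let v_k = E[τ | X_0 = k]. Boundary: v_0 = v_104 = 0. Recurrence: v_k = 1 + (v_{k-1} + v_{k+1})/2 for 1 ≤ k ≤ 103. The particular solution to v_k − (v_{k-1} + v_{k+1})/2 = 1 is v_k = −k^2. Adding homogeneous solution A + B k and matching boundaries gives v_k = k (104 − k). Substituting k = 43: v_43 = 43 · 61 = 2623.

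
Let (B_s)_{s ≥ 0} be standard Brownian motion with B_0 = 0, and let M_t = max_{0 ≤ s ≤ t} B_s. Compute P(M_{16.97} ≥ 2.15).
P(M_{16.97} ≥ 2.15) = 2·P(B_{16.97} ≥ 2.15) = 2(1 − Φ(2.15/√16.97)) ≈ 0.6017

By the reflection principle for Brownian motion, P(M_t ≥ a) = 2 · P(B_t ≥ a) for a ≥ 0. Since B_t ~ N(0, t), P(B_t ≥ 2.15) = 1 − Φ(2.15/√t) = 1 − Φ(2.15/√16.97) = 1 − Φ(0.5219). So
  P(M_{16.97} ≥ 2.15) = 2(1 − Φ(0.5219)) ≈ 0.6017.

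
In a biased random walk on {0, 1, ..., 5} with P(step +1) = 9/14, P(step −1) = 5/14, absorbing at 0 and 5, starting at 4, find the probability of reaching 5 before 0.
P(hit 5 before 0) = (1 − (5/9)^4) / (1 − (5/9)^5) = 13356/13981

Let u_k denote P(reach 5 before 0 | start at k). Boundary: u_0 = 0, u_5 = 1. Recurrence: u_k = 9/14·u_{k+1} + 5/14·u_{k-1} for 1 ≤ k ≤ 4. Try u_k = A + B·r^k with r = q/p = (5/14)/(9/14) = 5/9. Substitution satisfies the recurrence; boundary conditions give:
  u_k = (1 − r^k) / (1 − r^N) = (1 − (5/9)^4) / (1 − (5/9)^5) = 13356/13981.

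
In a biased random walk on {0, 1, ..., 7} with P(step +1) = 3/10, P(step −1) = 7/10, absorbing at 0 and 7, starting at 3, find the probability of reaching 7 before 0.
P(hit 7 before 0) = (1 − (7/3)^3) / (1 − (7/3)^7) = 6399/205339

Let u_k denote P(reach 7 before 0 | start at k). Boundary: u_0 = 0, u_7 = 1. Recurrence: u_k = 3/10·u_{k+1} + 7/10·u_{k-1} for 1 ≤ k ≤ 6. Try u_k = A + B·r^k with r = q/p = (7/10)/(3/10) = 7/3. Substitution satisfies the recurrence; boundary conditions give:
  u_k = (1 − r^k) / (1 − r^N) = (1 − (7/3)^3) / (1 − (7/3)^7) = 6399/205339.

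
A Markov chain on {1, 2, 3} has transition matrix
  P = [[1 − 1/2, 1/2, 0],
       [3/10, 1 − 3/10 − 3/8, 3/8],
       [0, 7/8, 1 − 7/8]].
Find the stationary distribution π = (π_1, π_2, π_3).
π = (21/71, 35/71, 15/71)

This is a birth-death chain on three states, which satisfies detailed balance: π_1 · P_{12} = π_2 · P_{21} and π_2 · P_{23} = π_3 · P_{32}.
From π_1 · 1/2 = π_2 · 3/10: π_2/π_1 = (1/2)/(3/10) = 5/3.
From π_2 · 3/8 = π_3 · 7/8: π_3/π_2 = (3/8)/(7/8) = 3/7.
Take π_1 proportional to 1; then unnormalized π = (1, 5/3, 5/7). Normalize by dividing by the sum 71/21:
  π = (21/71, 35/71, 15/71).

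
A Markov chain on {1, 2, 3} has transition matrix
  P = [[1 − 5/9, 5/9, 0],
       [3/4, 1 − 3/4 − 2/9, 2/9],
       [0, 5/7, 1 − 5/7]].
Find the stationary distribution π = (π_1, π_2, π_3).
π = (243/479, 180/479, 56/479)

This is a birth-death chain on three states, which satisfies detailed balance: π_1 · P_{12} = π_2 · P_{21} and π_2 · P_{23} = π_3 · P_{32}.
From π_1 · 5/9 = π_2 · 3/4: π_2/π_1 = (5/9)/(3/4) = 20/27.
From π_2 · 2/9 = π_3 · 5/7: π_3/π_2 = (2/9)/(5/7) = 14/45.
Take π_1 proportional to 1; then unnormalized π = (1, 20/27, 56/243). Normalize by dividing by the sum 479/243:
  π = (243/479, 180/479, 56/479).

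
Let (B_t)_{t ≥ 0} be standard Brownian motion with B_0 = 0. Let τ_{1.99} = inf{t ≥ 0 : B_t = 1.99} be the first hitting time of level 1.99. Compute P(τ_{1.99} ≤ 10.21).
P(τ_{1.99} ≤ 10.21) = 2(1 − Φ(1.99/√10.21)) = 2(1 − Φ(0.6228)) ≈ 0.5334

By the reflection principle for standard BM, P(τ_b ≤ t) = 2 · P(B_t ≥ b). Since B_t ~ N(0, t), P(B_t ≥ 1.99) = 1 − Φ(1.99/√t) = 1 − Φ(1.99/√10.21) = 1 − Φ(0.6228) ≈ 0.26671. Doubling: P(τ_{1.99} ≤ 10.21) ≈ 2 · 0.26671 = 0.53342 ≈ 0.5334.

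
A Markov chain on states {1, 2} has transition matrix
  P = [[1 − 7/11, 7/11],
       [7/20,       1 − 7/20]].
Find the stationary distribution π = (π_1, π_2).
π_1 = 11/31, π_2 = 20/31

Solve πP = π with π_1 + π_2 = 1. From πP = π: π_1 · (1 − 7/11) + π_2 · 7/20 = π_1 ⇒ π_2 · 7/20 = π_1 · 7/11 ⇒ π_2/π_1 = (7/11)/(7/20) = 20/11. Together with π_1 + π_2 = 1:
  π_1 = (7/20)/(7/11 + 7/20) = (7/20)/(217/220) = 11/31,
  π_2 = (7/11)/(7/11 + 7/20) = (7/11)/(217/220) = 20/31.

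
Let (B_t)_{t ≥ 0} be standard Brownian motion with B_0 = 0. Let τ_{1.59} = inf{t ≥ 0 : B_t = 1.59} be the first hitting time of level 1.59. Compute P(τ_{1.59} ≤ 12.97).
P(τ_{1.59} ≤ 12.97) = 2(1 − Φ(1.59/√12.97)) = 2(1 − Φ(0.4415)) ≈ 0.6589

By the reflection principle for standard BM, P(τ_b ≤ t) = 2 · P(B_t ≥ b). Since B_t ~ N(0, t), P(B_t ≥ 1.59) = 1 − Φ(1.59/√t) = 1 − Φ(1.59/√12.97) = 1 − Φ(0.4415) ≈ 0.32943. Doubling: P(τ_{1.59} ≤ 12.97) ≈ 2 · 0.32943 = 0.65886 ≈ 0.6589.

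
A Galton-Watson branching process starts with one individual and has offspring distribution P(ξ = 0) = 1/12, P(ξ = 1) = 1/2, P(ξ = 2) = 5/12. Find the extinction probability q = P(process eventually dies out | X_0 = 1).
q = 1/5

The pgf is f(s) = 1/12 + 1/2·s + 5/12·s². The extinction probability q is the smallest fixed point of f in [0, 1]. Setting s = f(s):
  5/12·s² + (1/2 − 1)·s + 1/12 = 0
  5/12·s² − (1/12 + 5/12)·s + 1/12 = 0
which factors as (s − 1)·(5/12·s − 1/12) = 0, giving roots s = 1 and s = (1/12)/(5/12) = 1/5.
Mean offspring μ = 1/2 + 2·5/12 = 4/3 > 1 (supercritical), so q < 1. The extinction probability is the smaller root: q = (1/12)/(5/12) = 1/5.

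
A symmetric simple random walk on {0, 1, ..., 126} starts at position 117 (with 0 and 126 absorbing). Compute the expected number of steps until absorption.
E[τ | X_0 = 117] = 1053

Let v_k = E[τ | X_0 = k]. Boundary: v_0 = v_126 = 0. Recurrence: v_k = 1 + (v_{k-1} + v_{k+1})/2 for 1 ≤ k ≤ 125. The particular solution to v_k − (v_{k-1} + v_{k+1})/2 = 1 is v_k = −k^2. Adding homogeneous solution A + B k and matching boundaries gives v_k = k (126 − k). Substituting k = 117: v_117 = 117 · 9 = 1053.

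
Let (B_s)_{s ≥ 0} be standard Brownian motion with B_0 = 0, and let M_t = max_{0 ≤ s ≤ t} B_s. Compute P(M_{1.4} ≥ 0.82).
P(M_{1.4} ≥ 0.82) = 2·P(B_{1.4} ≥ 0.82) = 2(1 − Φ(0.82/√1.4)) ≈ 0.4883

By the reflection principle for Brownian motion, P(M_t ≥ a) = 2 · P(B_t ≥ a) for a ≥ 0. Since B_t ~ N(0, t), P(B_t ≥ 0.82) = 1 − Φ(0.82/√t) = 1 − Φ(0.82/√1.4) = 1 − Φ(0.6930). So
  P(M_{1.4} ≥ 0.82) = 2(1 − Φ(0.6930)) ≈ 0.4883.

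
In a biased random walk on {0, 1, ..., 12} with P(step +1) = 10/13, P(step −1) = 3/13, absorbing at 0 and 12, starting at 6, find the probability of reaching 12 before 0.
P(hit 12 before 0) = (1 − (3/10)^6) / (1 − (3/10)^12) = 1000000/1000729

Let u_k denote P(reach 12 before 0 | start at k). Boundary: u_0 = 0, u_12 = 1. Recurrence: u_k = 10/13·u_{k+1} + 3/13·u_{k-1} for 1 ≤ k ≤ 11. Try u_k = A + B·r^k with r = q/p = (3/13)/(10/13) = 3/10. Substitution satisfies the recurrence; boundary conditions give:
  u_k = (1 − r^k) / (1 − r^N) = (1 − (3/10)^6) / (1 − (3/10)^12) = 1000000/1000729.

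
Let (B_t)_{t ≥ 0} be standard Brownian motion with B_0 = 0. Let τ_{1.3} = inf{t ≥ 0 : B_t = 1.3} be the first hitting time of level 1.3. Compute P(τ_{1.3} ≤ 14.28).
P(τ_{1.3} ≤ 14.28) = 2(1 − Φ(1.3/√14.28)) = 2(1 − Φ(0.3440)) ≈ 0.7308

By the reflection principle for standard BM, P(τ_b ≤ t) = 2 · P(B_t ≥ b). Since B_t ~ N(0, t), P(B_t ≥ 1.3) = 1 − Φ(1.3/√t) = 1 − Φ(1.3/√14.28) = 1 − Φ(0.3440) ≈ 0.36542. Doubling: P(τ_{1.3} ≤ 14.28) ≈ 2 · 0.36542 = 0.73084 ≈ 0.7308.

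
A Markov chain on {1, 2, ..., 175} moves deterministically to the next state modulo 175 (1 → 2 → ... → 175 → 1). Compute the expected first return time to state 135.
E[T_135 | X_0 = 135] = 175

The chain cycles deterministically, so starting at state 135 it returns in exactly 175 steps. Equivalently, the stationary distribution is uniform π_j = 1/175 for every state j, so by Kac's formula E[T_135] = 1/π_135 = 175.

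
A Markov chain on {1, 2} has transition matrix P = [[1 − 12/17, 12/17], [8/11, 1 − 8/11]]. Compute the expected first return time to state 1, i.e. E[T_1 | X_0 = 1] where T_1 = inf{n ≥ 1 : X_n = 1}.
E[T_1 | X_0 = 1] = 1/π_1 = 67/34

For an irreducible recurrent Markov chain with stationary distribution π, E[T_i | X_0 = i] = 1/π_i (Kac's formula). Here π_1 = (8/11)/(12/17 + 8/11) = (8/11)/(268/187) = 34/67, so E[T_1 | X_0 = 1] = 1/π_1 = (12/17 + 8/11)/(8/11) = (268/187)/(8/11) = 67/34.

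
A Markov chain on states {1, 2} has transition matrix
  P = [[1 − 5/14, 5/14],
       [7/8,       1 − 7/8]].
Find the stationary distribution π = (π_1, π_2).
π_1 = 49/69, π_2 = 20/69

Solve πP = π with π_1 + π_2 = 1. From πP = π: π_1 · (1 − 5/14) + π_2 · 7/8 = π_1 ⇒ π_2 · 7/8 = π_1 · 5/14 ⇒ π_2/π_1 = (5/14)/(7/8) = 20/49. Together with π_1 + π_2 = 1:
  π_1 = (7/8)/(5/14 + 7/8) = (7/8)/(69/56) = 49/69,
  π_2 = (5/14)/(5/14 + 7/8) = (5/14)/(69/56) = 20/69.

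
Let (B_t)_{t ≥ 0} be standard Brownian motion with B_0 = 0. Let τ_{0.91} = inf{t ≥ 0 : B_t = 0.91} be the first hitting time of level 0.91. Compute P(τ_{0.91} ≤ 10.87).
P(τ_{0.91} ≤ 10.87) = 2(1 − Φ(0.91/√10.87)) = 2(1 − Φ(0.2760)) ≈ 0.7825

By the reflection principle for standard BM, P(τ_b ≤ t) = 2 · P(B_t ≥ b). Since B_t ~ N(0, t), P(B_t ≥ 0.91) = 1 − Φ(0.91/√t) = 1 − Φ(0.91/√10.87) = 1 − Φ(0.2760) ≈ 0.39127. Doubling: P(τ_{0.91} ≤ 10.87) ≈ 2 · 0.39127 = 0.78254 ≈ 0.7825.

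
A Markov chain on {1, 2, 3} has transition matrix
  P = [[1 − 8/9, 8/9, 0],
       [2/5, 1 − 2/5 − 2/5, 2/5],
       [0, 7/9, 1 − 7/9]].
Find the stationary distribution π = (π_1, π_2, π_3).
π = (63/275, 28/55, 72/275)

This is a birth-death chain on three states, which satisfies detailed balance: π_1 · P_{12} = π_2 · P_{21} and π_2 · P_{23} = π_3 · P_{32}.
From π_1 · 8/9 = π_2 · 2/5: π_2/π_1 = (8/9)/(2/5) = 20/9.
From π_2 · 2/5 = π_3 · 7/9: π_3/π_2 = (2/5)/(7/9) = 18/35.
Take π_1 proportional to 1; then unnormalized π = (1, 20/9, 8/7). Normalize by dividing by the sum 275/63:
  π = (63/275, 28/55, 72/275).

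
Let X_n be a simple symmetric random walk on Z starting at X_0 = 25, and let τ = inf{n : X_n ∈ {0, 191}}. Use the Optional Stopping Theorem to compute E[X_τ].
E[X_τ] = 25

X_n is a martingale and τ is a bounded-mean stopping time (indeed τ is finite a.s. with bounded expectation since the walk is in a bounded region). By the OST, E[X_τ] = E[X_0] = 25. Equivalently: E[X_τ] = 191 · P(hit 191 first) + 0 · P(hit 0 first) = 191 · (25/191) = 25.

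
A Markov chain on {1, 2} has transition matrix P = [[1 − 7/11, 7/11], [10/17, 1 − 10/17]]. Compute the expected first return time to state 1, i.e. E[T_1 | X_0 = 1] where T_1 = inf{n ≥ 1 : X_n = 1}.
E[T_1 | X_0 = 1] = 1/π_1 = 229/110

For an irreducible recurrent Markov chain with stationary distribution π, E[T_i | X_0 = i] = 1/π_i (Kac's formula). Here π_1 = (10/17)/(7/11 + 10/17) = (10/17)/(229/187) = 110/229, so E[T_1 | X_0 = 1] = 1/π_1 = (7/11 + 10/17)/(10/17) = (229/187)/(10/17) = 229/110.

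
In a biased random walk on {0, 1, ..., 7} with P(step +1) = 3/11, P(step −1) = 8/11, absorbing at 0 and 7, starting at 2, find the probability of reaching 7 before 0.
P(hit 7 before 0) = (1 − (8/3)^2) / (1 − (8/3)^7) = 2673/418993

Let u_k denote P(reach 7 before 0 | start at k). Boundary: u_0 = 0, u_7 = 1. Recurrence: u_k = 3/11·u_{k+1} + 8/11·u_{k-1} for 1 ≤ k ≤ 6. Try u_k = A + B·r^k with r = q/p = (8/11)/(3/11) = 8/3. Substitution satisfies the recurrence; boundary conditions give:
  u_k = (1 − r^k) / (1 − r^N) = (1 − (8/3)^2) / (1 − (8/3)^7) = 2673/418993.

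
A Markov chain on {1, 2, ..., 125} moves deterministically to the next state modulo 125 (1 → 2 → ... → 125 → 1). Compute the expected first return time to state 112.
E[T_112 | X_0 = 112] = 125

The chain cycles deterministically, so starting at state 112 it returns in exactly 125 steps. Equivalently, the stationary distribution is uniform π_j = 1/125 for every state j, so by Kac's formula E[T_112] = 1/π_112 = 125.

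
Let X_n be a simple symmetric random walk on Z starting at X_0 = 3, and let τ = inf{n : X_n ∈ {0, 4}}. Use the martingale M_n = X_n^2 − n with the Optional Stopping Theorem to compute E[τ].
E[τ] = 3

M_n = X_n^2 − n is a martingale (since E[X_{n+1}^2 | F_n] = X_n^2 + 1). By OST (τ has finite mean in a bounded region), E[M_τ] = E[M_0] = X_0^2 − 0 = 3^2 = 9. Also E[M_τ] = E[X_τ^2] − E[τ]. The walk exits at 0 or 4, with P(hit 4 first) = 3/4, so E[X_τ^2] = 4^2 · 3/4 + 0 = 12. Thus E[τ] = E[X_τ^2] − E[M_τ] = 12 − 9 = 3 = 3(4 − 3) = 3.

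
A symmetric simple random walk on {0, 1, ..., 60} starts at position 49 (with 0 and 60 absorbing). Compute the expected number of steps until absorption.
E[τ | X_0 = 49] = 539

Let v_k = E[τ | X_0 = k]. Boundary: v_0 = v_60 = 0. Recurrence: v_k = 1 + (v_{k-1} + v_{k+1})/2 for 1 ≤ k ≤ 59. The particular solution to v_k − (v_{k-1} + v_{k+1})/2 = 1 is v_k = −k^2. Adding homogeneous solution A + B k and matching boundaries gives v_k = k (60 − k). Substituting k = 49: v_49 = 49 · 11 = 539.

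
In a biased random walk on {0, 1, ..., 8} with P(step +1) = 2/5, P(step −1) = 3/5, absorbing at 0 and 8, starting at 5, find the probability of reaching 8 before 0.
P(hit 8 before 0) = (1 − (3/2)^5) / (1 − (3/2)^8) = 1688/6305

Let u_k denote P(reach 8 before 0 | start at k). Boundary: u_0 = 0, u_8 = 1. Recurrence: u_k = 2/5·u_{k+1} + 3/5·u_{k-1} for 1 ≤ k ≤ 7. Try u_k = A + B·r^k with r = q/p = (3/5)/(2/5) = 3/2. Substitution satisfies the recurrence; boundary conditions give:
  u_k = (1 − r^k) / (1 − r^N) = (1 − (3/2)^5) / (1 − (3/2)^8) = 1688/6305.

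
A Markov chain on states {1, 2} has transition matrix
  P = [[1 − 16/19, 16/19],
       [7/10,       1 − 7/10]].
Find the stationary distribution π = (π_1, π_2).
π_1 = 133/293, π_2 = 160/293

Solve πP = π with π_1 + π_2 = 1. From πP = π: π_1 · (1 − 16/19) + π_2 · 7/10 = π_1 ⇒ π_2 · 7/10 = π_1 · 16/19 ⇒ π_2/π_1 = (16/19)/(7/10) = 160/133. Together with π_1 + π_2 = 1:
  π_1 = (7/10)/(16/19 + 7/10) = (7/10)/(293/190) = 133/293,
  π_2 = (16/19)/(16/19 + 7/10) = (16/19)/(293/190) = 160/293.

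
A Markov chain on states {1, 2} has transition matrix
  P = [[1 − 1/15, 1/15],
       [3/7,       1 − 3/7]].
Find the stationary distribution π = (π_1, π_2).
π_1 = 45/52, π_2 = 7/52

Solve πP = π with π_1 + π_2 = 1. From πP = π: π_1 · (1 − 1/15) + π_2 · 3/7 = π_1 ⇒ π_2 · 3/7 = π_1 · 1/15 ⇒ π_2/π_1 = (1/15)/(3/7) = 7/45. Together with π_1 + π_2 = 1:
  π_1 = (3/7)/(1/15 + 3/7) = (3/7)/(52/105) = 45/52,
  π_2 = (1/15)/(1/15 + 3/7) = (1/15)/(52/105) = 7/52.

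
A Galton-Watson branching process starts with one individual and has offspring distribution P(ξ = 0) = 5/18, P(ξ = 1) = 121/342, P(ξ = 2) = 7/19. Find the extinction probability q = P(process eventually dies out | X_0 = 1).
q = 95/126

The pgf is f(s) = 5/18 + 121/342·s + 7/19·s². The extinction probability q is the smallest fixed point of f in [0, 1]. Setting s = f(s):
  7/19·s² + (121/342 − 1)·s + 5/18 = 0
  7/19·s² − (5/18 + 7/19)·s + 5/18 = 0
which factors as (s − 1)·(7/19·s − 5/18) = 0, giving roots s = 1 and s = (5/18)/(7/19) = 95/126.
Mean offspring μ = 121/342 + 2·7/19 = 373/342 > 1 (supercritical), so q < 1. The extinction probability is the smaller root: q = (5/18)/(7/19) = 95/126.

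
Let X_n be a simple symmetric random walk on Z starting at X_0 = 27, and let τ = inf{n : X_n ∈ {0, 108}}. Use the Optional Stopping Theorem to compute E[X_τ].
E[X_τ] = 27

X_n is a martingale and τ is a bounded-mean stopping time (indeed τ is finite a.s. with bounded expectation since the walk is in a bounded region). By the OST, E[X_τ] = E[X_0] = 27. Equivalently: E[X_τ] = 108 · P(hit 108 first) + 0 · P(hit 0 first) = 108 · (27/108) = 27.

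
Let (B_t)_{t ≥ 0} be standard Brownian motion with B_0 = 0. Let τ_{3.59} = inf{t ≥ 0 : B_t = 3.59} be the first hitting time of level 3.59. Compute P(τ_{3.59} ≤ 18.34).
P(τ_{3.59} ≤ 18.34) = 2(1 − Φ(3.59/√18.34)) = 2(1 − Φ(0.8383)) ≈ 0.4019

By the reflection principle for standard BM, P(τ_b ≤ t) = 2 · P(B_t ≥ b). Since B_t ~ N(0, t), P(B_t ≥ 3.59) = 1 − Φ(3.59/√t) = 1 − Φ(3.59/√18.34) = 1 − Φ(0.8383) ≈ 0.20093. Doubling: P(τ_{3.59} ≤ 18.34) ≈ 2 · 0.20093 = 0.40186 ≈ 0.4019.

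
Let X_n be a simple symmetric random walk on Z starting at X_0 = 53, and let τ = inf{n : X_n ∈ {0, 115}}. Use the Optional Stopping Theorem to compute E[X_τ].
E[X_τ] = 53

X_n is a martingale and τ is a bounded-mean stopping time (indeed τ is finite a.s. with bounded expectation since the walk is in a bounded region). By the OST, E[X_τ] = E[X_0] = 53. Equivalently: E[X_τ] = 115 · P(hit 115 first) + 0 · P(hit 0 first) = 115 · (53/115) = 53.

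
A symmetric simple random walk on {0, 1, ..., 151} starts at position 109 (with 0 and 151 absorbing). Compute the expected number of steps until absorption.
E[τ | X_0 = 109] = 4578

Let v_k = E[τ | X_0 = k]. Boundary: v_0 = v_151 = 0. Recurrence: v_k = 1 + (v_{k-1} + v_{k+1})/2 for 1 ≤ k ≤ 150. The particular solution to v_k − (v_{k-1} + v_{k+1})/2 = 1 is v_k = −k^2. Adding homogeneous solution A + B k and matching boundaries gives v_k = k (151 − k). Substituting k = 109: v_109 = 109 · 42 = 4578.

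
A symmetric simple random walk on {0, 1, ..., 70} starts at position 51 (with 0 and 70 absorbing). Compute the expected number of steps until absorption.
E[τ | X_0 = 51] = 969

Let v_k = E[τ | X_0 = k]. Boundary: v_0 = v_70 = 0. Recurrence: v_k = 1 + (v_{k-1} + v_{k+1})/2 for 1 ≤ k ≤ 69. The particular solution to v_k − (v_{k-1} + v_{k+1})/2 = 1 is v_k = −k^2. Adding homogeneous solution A + B k and matching boundaries gives v_k = k (70 − k). Substituting k = 51: v_51 = 51 · 19 = 969.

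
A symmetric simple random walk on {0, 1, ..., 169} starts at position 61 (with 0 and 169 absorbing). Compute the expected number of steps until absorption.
E[τ | X_0 = 61] = 6588

Let v_k = E[τ | X_0 = k]. Boundary: v_0 = v_169 = 0. Recurrence: v_k = 1 + (v_{k-1} + v_{k+1})/2 for 1 ≤ k ≤ 168. The particular solution to v_k − (v_{k-1} + v_{k+1})/2 = 1 is v_k = −k^2. Adding homogeneous solution A + B k and matching boundaries gives v_k = k (169 − k). Substituting k = 61: v_61 = 61 · 108 = 6588.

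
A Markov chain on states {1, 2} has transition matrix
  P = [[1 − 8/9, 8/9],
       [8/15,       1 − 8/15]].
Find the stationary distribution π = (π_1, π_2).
π_1 = 3/8, π_2 = 5/8

Solve πP = π with π_1 + π_2 = 1. From πP = π: π_1 · (1 − 8/9) + π_2 · 8/15 = π_1 ⇒ π_2 · 8/15 = π_1 · 8/9 ⇒ π_2/π_1 = (8/9)/(8/15) = 5/3. Together with π_1 + π_2 = 1:
  π_1 = (8/15)/(8/9 + 8/15) = (8/15)/(64/45) = 3/8,
  π_2 = (8/9)/(8/9 + 8/15) = (8/9)/(64/45) = 5/8.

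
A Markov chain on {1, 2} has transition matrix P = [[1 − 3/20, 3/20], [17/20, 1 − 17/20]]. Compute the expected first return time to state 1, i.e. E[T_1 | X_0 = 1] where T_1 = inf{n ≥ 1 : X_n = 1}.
E[T_1 | X_0 = 1] = 1/π_1 = 20/17

For an irreducible recurrent Markov chain with stationary distribution π, E[T_i | X_0 = i] = 1/π_i (Kac's formula). Here π_1 = (17/20)/(3/20 + 17/20) = (17/20)/(1) = 17/20, so E[T_1 | X_0 = 1] = 1/π_1 = (3/20 + 17/20)/(17/20) = (1)/(17/20) = 20/17.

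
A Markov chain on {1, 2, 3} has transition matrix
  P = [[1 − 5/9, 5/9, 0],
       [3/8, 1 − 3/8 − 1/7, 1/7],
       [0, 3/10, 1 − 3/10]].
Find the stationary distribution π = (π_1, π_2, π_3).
π = (567/1807, 840/1807, 400/1807)

This is a birth-death chain on three states, which satisfies detailed balance: π_1 · P_{12} = π_2 · P_{21} and π_2 · P_{23} = π_3 · P_{32}.
From π_1 · 5/9 = π_2 · 3/8: π_2/π_1 = (5/9)/(3/8) = 40/27.
From π_2 · 1/7 = π_3 · 3/10: π_3/π_2 = (1/7)/(3/10) = 10/21.
Take π_1 proportional to 1; then unnormalized π = (1, 40/27, 400/567). Normalize by dividing by the sum 1807/567:
  π = (567/1807, 840/1807, 400/1807).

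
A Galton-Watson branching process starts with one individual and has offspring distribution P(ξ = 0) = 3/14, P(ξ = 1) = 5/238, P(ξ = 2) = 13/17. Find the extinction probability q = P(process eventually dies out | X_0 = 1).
q = 51/182

The pgf is f(s) = 3/14 + 5/238·s + 13/17·s². The extinction probability q is the smallest fixed point of f in [0, 1]. Setting s = f(s):
  13/17·s² + (5/238 − 1)·s + 3/14 = 0
  13/17·s² − (3/14 + 13/17)·s + 3/14 = 0
which factors as (s − 1)·(13/17·s − 3/14) = 0, giving roots s = 1 and s = (3/14)/(13/17) = 51/182.
Mean offspring μ = 5/238 + 2·13/17 = 369/238 > 1 (supercritical), so q < 1. The extinction probability is the smaller root: q = (3/14)/(13/17) = 51/182.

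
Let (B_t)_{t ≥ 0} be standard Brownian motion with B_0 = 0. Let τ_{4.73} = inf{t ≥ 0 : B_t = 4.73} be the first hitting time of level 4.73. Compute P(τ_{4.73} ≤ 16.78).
P(τ_{4.73} ≤ 16.78) = 2(1 − Φ(4.73/√16.78)) = 2(1 − Φ(1.1547)) ≈ 0.2482

By the reflection principle for standard BM, P(τ_b ≤ t) = 2 · P(B_t ≥ b). Since B_t ~ N(0, t), P(B_t ≥ 4.73) = 1 − Φ(4.73/√t) = 1 − Φ(4.73/√16.78) = 1 − Φ(1.1547) ≈ 0.12411. Doubling: P(τ_{4.73} ≤ 16.78) ≈ 2 · 0.12411 = 0.24822 ≈ 0.2482.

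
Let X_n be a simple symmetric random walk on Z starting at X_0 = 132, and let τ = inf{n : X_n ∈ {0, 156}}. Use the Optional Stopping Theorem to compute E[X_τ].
E[X_τ] = 132

X_n is a martingale and τ is a bounded-mean stopping time (indeed τ is finite a.s. with bounded expectation since the walk is in a bounded region). By the OST, E[X_τ] = E[X_0] = 132. Equivalently: E[X_τ] = 156 · P(hit 156 first) + 0 · P(hit 0 first) = 156 · (132/156) = 132.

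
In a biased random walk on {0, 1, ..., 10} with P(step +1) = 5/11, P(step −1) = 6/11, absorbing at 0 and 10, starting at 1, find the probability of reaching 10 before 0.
P(hit 10 before 0) = (1 − (6/5)^1) / (1 − (6/5)^10) = 1953125/50700551

Let u_k denote P(reach 10 before 0 | start at k). Boundary: u_0 = 0, u_10 = 1. Recurrence: u_k = 5/11·u_{k+1} + 6/11·u_{k-1} for 1 ≤ k ≤ 9. Try u_k = A + B·r^k with r = q/p = (6/11)/(5/11) = 6/5. Substitution satisfies the recurrence; boundary conditions give:
  u_k = (1 − r^k) / (1 − r^N) = (1 − (6/5)^1) / (1 − (6/5)^10) = 1953125/50700551.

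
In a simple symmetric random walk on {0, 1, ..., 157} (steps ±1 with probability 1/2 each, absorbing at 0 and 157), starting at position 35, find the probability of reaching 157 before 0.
P(hit 157 before 0) = 35/157

Let u_k = P(hit 157 before 0 | start at k). Then u_0 = 0, u_157 = 1, and u_k = u_{k-1}/2 + u_{k+1}/2 for 1 ≤ k ≤ 156. This harmonic recurrence is solved by u_k = k/157, giving u_35 = 35/157.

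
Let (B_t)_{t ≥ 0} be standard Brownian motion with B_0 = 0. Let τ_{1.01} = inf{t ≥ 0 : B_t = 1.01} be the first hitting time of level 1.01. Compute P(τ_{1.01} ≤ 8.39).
P(τ_{1.01} ≤ 8.39) = 2(1 − Φ(1.01/√8.39)) = 2(1 − Φ(0.3487)) ≈ 0.7273

By the reflection principle for standard BM, P(τ_b ≤ t) = 2 · P(B_t ≥ b). Since B_t ~ N(0, t), P(B_t ≥ 1.01) = 1 − Φ(1.01/√t) = 1 − Φ(1.01/√8.39) = 1 − Φ(0.3487) ≈ 0.36366. Doubling: P(τ_{1.01} ≤ 8.39) ≈ 2 · 0.36366 = 0.72732 ≈ 0.7273.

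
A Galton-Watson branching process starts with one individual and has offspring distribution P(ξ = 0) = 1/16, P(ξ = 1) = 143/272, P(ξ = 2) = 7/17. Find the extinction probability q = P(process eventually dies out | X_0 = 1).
q = 17/112

The pgf is f(s) = 1/16 + 143/272·s + 7/17·s². The extinction probability q is the smallest fixed point of f in [0, 1]. Setting s = f(s):
  7/17·s² + (143/272 − 1)·s + 1/16 = 0
  7/17·s² − (1/16 + 7/17)·s + 1/16 = 0
which factors as (s − 1)·(7/17·s − 1/16) = 0, giving roots s = 1 and s = (1/16)/(7/17) = 17/112.
Mean offspring μ = 143/272 + 2·7/17 = 367/272 > 1 (supercritical), so q < 1. The extinction probability is the smaller root: q = (1/16)/(7/17) = 17/112.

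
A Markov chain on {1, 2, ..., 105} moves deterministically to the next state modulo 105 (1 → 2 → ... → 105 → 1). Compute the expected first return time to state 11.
E[T_11 | X_0 = 11] = 105

The chain cycles deterministically, so starting at state 11 it returns in exactly 105 steps. Equivalently, the stationary distribution is uniform π_j = 1/105 for every state j, so by Kac's formula E[T_11] = 1/π_11 = 105.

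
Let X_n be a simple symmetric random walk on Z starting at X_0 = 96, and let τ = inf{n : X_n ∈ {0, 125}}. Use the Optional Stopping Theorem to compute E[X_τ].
E[X_τ] = 96

X_n is a martingale and τ is a bounded-mean stopping time (indeed τ is finite a.s. with bounded expectation since the walk is in a bounded region). By the OST, E[X_τ] = E[X_0] = 96. Equivalently: E[X_τ] = 125 · P(hit 125 first) + 0 · P(hit 0 first) = 125 · (96/125) = 96.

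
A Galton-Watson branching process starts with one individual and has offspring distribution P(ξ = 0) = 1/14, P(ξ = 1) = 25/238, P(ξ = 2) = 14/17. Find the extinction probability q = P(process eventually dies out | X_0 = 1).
q = 17/196

The pgf is f(s) = 1/14 + 25/238·s + 14/17·s². The extinction probability q is the smallest fixed point of f in [0, 1]. Setting s = f(s):
  14/17·s² + (25/238 − 1)·s + 1/14 = 0
  14/17·s² − (1/14 + 14/17)·s + 1/14 = 0
which factors as (s − 1)·(14/17·s − 1/14) = 0, giving roots s = 1 and s = (1/14)/(14/17) = 17/196.
Mean offspring μ = 25/238 + 2·14/17 = 417/238 > 1 (supercritical), so q < 1. The extinction probability is the smaller root: q = (1/14)/(14/17) = 17/196.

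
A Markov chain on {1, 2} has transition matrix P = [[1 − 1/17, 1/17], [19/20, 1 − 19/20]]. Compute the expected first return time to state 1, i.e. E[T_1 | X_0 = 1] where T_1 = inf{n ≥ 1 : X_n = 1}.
E[T_1 | X_0 = 1] = 1/π_1 = 343/323

For an irreducible recurrent Markov chain with stationary distribution π, E[T_i | X_0 = i] = 1/π_i (Kac's formula). Here π_1 = (19/20)/(1/17 + 19/20) = (19/20)/(343/340) = 323/343, so E[T_1 | X_0 = 1] = 1/π_1 = (1/17 + 19/20)/(19/20) = (343/340)/(19/20) = 343/323.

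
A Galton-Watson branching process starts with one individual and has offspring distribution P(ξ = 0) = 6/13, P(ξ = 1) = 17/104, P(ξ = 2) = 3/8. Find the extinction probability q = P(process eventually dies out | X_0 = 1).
q = 1

Mean offspring μ = 0·6/13 + 1·17/104 + 2·3/8 = 95/104 ≤ 1. For μ ≤ 1 with offspring not concentrated at 1, the Galton-Watson process goes extinct almost surely, so q = 1.
(Algebraic check: The pgf is f(s) = 6/13 + 17/104·s + 3/8·s². The extinction probability q is the smallest fixed point of f in [0, 1]. Setting s = f(s):
  3/8·s² + (17/104 − 1)·s + 6/13 = 0
  3/8·s² − (6/13 + 3/8)·s + 6/13 = 0
which factors as (s − 1)·(3/8·s − 6/13) = 0, giving roots s = 1 and s = (6/13)/(3/8) = 16/13. Since 16/13 ≥ 1, the smallest root in [0, 1] is s = 1.)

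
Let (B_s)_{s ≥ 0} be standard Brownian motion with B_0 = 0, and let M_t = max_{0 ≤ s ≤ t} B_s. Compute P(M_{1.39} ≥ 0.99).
P(M_{1.39} ≥ 0.99) = 2·P(B_{1.39} ≥ 0.99) = 2(1 − Φ(0.99/√1.39)) ≈ 0.4011

By the reflection principle for Brownian motion, P(M_t ≥ a) = 2 · P(B_t ≥ a) for a ≥ 0. Since B_t ~ N(0, t), P(B_t ≥ 0.99) = 1 − Φ(0.99/√t) = 1 − Φ(0.99/√1.39) = 1 − Φ(0.8397). So
  P(M_{1.39} ≥ 0.99) = 2(1 − Φ(0.8397)) ≈ 0.4011.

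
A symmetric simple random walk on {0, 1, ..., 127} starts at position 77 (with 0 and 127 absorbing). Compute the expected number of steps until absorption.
E[τ | X_0 = 77] = 3850

Let v_k = E[τ | X_0 = k]. Boundary: v_0 = v_127 = 0. Recurrence: v_k = 1 + (v_{k-1} + v_{k+1})/2 for 1 ≤ k ≤ 126. The particular solution to v_k − (v_{k-1} + v_{k+1})/2 = 1 is v_k = −k^2. Adding homogeneous solution A + B k and matching boundaries gives v_k = k (127 − k). Substituting k = 77: v_77 = 77 · 50 = 3850.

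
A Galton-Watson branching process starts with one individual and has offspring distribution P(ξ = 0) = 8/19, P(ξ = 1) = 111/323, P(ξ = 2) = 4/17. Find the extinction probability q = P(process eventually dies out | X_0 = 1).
q = 1

Mean offspring μ = 0·8/19 + 1·111/323 + 2·4/17 = 263/323 ≤ 1. For μ ≤ 1 with offspring not concentrated at 1, the Galton-Watson process goes extinct almost surely, so q = 1.
(Algebraic check: The pgf is f(s) = 8/19 + 111/323·s + 4/17·s². The extinction probability q is the smallest fixed point of f in [0, 1]. Setting s = f(s):
  4/17·s² + (111/323 − 1)·s + 8/19 = 0
  4/17·s² − (8/19 + 4/17)·s + 8/19 = 0
which factors as (s − 1)·(4/17·s − 8/19) = 0, giving roots s = 1 and s = (8/19)/(4/17) = 34/19. Since 34/19 ≥ 1, the smallest root in [0, 1] is s = 1.)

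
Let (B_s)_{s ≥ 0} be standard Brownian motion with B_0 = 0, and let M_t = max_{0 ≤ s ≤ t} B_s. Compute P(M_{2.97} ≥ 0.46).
P(M_{2.97} ≥ 0.46) = 2·P(B_{2.97} ≥ 0.46) = 2(1 − Φ(0.46/√2.97)) ≈ 0.7895

By the reflection principle for Brownian motion, P(M_t ≥ a) = 2 · P(B_t ≥ a) for a ≥ 0. Since B_t ~ N(0, t), P(B_t ≥ 0.46) = 1 − Φ(0.46/√t) = 1 − Φ(0.46/√2.97) = 1 − Φ(0.2669). So
  P(M_{2.97} ≥ 0.46) = 2(1 − Φ(0.2669)) ≈ 0.7895.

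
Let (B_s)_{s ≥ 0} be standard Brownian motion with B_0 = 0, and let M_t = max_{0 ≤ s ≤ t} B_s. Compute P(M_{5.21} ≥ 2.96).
P(M_{5.21} ≥ 2.96) = 2·P(B_{5.21} ≥ 2.96) = 2(1 − Φ(2.96/√5.21)) ≈ 0.1947

By the reflection principle for Brownian motion, P(M_t ≥ a) = 2 · P(B_t ≥ a) for a ≥ 0. Since B_t ~ N(0, t), P(B_t ≥ 2.96) = 1 − Φ(2.96/√t) = 1 − Φ(2.96/√5.21) = 1 − Φ(1.2968). So
  P(M_{5.21} ≥ 2.96) = 2(1 − Φ(1.2968)) ≈ 0.1947.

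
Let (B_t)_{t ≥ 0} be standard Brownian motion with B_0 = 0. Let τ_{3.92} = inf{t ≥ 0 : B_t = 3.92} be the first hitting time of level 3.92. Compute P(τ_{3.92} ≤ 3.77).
P(τ_{3.92} ≤ 3.77) = 2(1 − Φ(3.92/√3.77)) = 2(1 − Φ(2.0189)) ≈ 0.0435

By the reflection principle for standard BM, P(τ_b ≤ t) = 2 · P(B_t ≥ b). Since B_t ~ N(0, t), P(B_t ≥ 3.92) = 1 − Φ(3.92/√t) = 1 − Φ(3.92/√3.77) = 1 − Φ(2.0189) ≈ 0.02175. Doubling: P(τ_{3.92} ≤ 3.77) ≈ 2 · 0.02175 = 0.04350 ≈ 0.0435.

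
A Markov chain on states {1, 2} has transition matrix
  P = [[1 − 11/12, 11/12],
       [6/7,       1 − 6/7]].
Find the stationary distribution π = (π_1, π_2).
π_1 = 72/149, π_2 = 77/149

Solve πP = π with π_1 + π_2 = 1. From πP = π: π_1 · (1 − 11/12) + π_2 · 6/7 = π_1 ⇒ π_2 · 6/7 = π_1 · 11/12 ⇒ π_2/π_1 = (11/12)/(6/7) = 77/72. Together with π_1 + π_2 = 1:
  π_1 = (6/7)/(11/12 + 6/7) = (6/7)/(149/84) = 72/149,
  π_2 = (11/12)/(11/12 + 6/7) = (11/12)/(149/84) = 77/149.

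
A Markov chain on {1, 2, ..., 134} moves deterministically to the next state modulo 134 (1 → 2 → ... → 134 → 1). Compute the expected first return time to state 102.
E[T_102 | X_0 = 102] = 134

The chain cycles deterministically, so starting at state 102 it returns in exactly 134 steps. Equivalently, the stationary distribution is uniform π_j = 1/134 for every state j, so by Kac's formula E[T_102] = 1/π_102 = 134.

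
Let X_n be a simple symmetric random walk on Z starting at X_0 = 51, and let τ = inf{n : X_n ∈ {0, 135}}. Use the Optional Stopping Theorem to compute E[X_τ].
E[X_τ] = 51

X_n is a martingale and τ is a bounded-mean stopping time (indeed τ is finite a.s. with bounded expectation since the walk is in a bounded region). By the OST, E[X_τ] = E[X_0] = 51. Equivalently: E[X_τ] = 135 · P(hit 135 first) + 0 · P(hit 0 first) = 135 · (51/135) = 51.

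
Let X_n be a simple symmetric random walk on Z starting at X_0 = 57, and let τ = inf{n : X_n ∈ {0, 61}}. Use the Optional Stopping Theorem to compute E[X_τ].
E[X_τ] = 57

X_n is a martingale and τ is a bounded-mean stopping time (indeed τ is finite a.s. with bounded expectation since the walk is in a bounded region). By the OST, E[X_τ] = E[X_0] = 57. Equivalently: E[X_τ] = 61 · P(hit 61 first) + 0 · P(hit 0 first) = 61 · (57/61) = 57.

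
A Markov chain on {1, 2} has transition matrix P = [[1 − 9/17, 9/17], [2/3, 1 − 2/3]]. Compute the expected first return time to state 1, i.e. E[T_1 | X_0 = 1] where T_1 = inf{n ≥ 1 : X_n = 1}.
E[T_1 | X_0 = 1] = 1/π_1 = 61/34

For an irreducible recurrent Markov chain with stationary distribution π, E[T_i | X_0 = i] = 1/π_i (Kac's formula). Here π_1 = (2/3)/(9/17 + 2/3) = (2/3)/(61/51) = 34/61, so E[T_1 | X_0 = 1] = 1/π_1 = (9/17 + 2/3)/(2/3) = (61/51)/(2/3) = 61/34.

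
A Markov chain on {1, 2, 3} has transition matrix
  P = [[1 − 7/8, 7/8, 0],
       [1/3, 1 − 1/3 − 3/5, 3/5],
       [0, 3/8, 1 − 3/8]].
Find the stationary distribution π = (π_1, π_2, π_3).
π = (40/313, 105/313, 168/313)

This is a birth-death chain on three states, which satisfies detailed balance: π_1 · P_{12} = π_2 · P_{21} and π_2 · P_{23} = π_3 · P_{32}.
From π_1 · 7/8 = π_2 · 1/3: π_2/π_1 = (7/8)/(1/3) = 21/8.
From π_2 · 3/5 = π_3 · 3/8: π_3/π_2 = (3/5)/(3/8) = 8/5.
Take π_1 proportional to 1; then unnormalized π = (1, 21/8, 21/5). Normalize by dividing by the sum 313/40:
  π = (40/313, 105/313, 168/313).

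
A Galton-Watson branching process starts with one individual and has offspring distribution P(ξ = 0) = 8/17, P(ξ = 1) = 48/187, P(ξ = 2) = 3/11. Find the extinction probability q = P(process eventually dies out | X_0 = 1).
q = 1

Mean offspring μ = 0·8/17 + 1·48/187 + 2·3/11 = 150/187 ≤ 1. For μ ≤ 1 with offspring not concentrated at 1, the Galton-Watson process goes extinct almost surely, so q = 1.
(Algebraic check: The pgf is f(s) = 8/17 + 48/187·s + 3/11·s². The extinction probability q is the smallest fixed point of f in [0, 1]. Setting s = f(s):
  3/11·s² + (48/187 − 1)·s + 8/17 = 0
  3/11·s² − (8/17 + 3/11)·s + 8/17 = 0
which factors as (s − 1)·(3/11·s − 8/17) = 0, giving roots s = 1 and s = (8/17)/(3/11) = 88/51. Since 88/51 ≥ 1, the smallest root in [0, 1] is s = 1.)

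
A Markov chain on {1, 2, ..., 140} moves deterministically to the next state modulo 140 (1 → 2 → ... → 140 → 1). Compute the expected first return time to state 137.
E[T_137 | X_0 = 137] = 140

The chain cycles deterministically, so starting at state 137 it returns in exactly 140 steps. Equivalently, the stationary distribution is uniform π_j = 1/140 for every state j, so by Kac's formula E[T_137] = 1/π_137 = 140.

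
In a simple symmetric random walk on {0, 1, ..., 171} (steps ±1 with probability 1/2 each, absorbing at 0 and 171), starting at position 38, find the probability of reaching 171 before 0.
P(hit 171 before 0) = 38/171 = 2/9

Let u_k = P(hit 171 before 0 | start at k). Then u_0 = 0, u_171 = 1, and u_k = u_{k-1}/2 + u_{k+1}/2 for 1 ≤ k ≤ 170. This harmonic recurrence is solved by u_k = k/171, giving u_38 = 38/171 = 2/9.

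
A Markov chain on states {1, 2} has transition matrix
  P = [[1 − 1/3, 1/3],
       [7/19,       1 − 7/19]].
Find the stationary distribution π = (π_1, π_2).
π_1 = 21/40, π_2 = 19/40

Solve πP = π with π_1 + π_2 = 1. From πP = π: π_1 · (1 − 1/3) + π_2 · 7/19 = π_1 ⇒ π_2 · 7/19 = π_1 · 1/3 ⇒ π_2/π_1 = (1/3)/(7/19) = 19/21. Together with π_1 + π_2 = 1:
  π_1 = (7/19)/(1/3 + 7/19) = (7/19)/(40/57) = 21/40,
  π_2 = (1/3)/(1/3 + 7/19) = (1/3)/(40/57) = 19/40.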